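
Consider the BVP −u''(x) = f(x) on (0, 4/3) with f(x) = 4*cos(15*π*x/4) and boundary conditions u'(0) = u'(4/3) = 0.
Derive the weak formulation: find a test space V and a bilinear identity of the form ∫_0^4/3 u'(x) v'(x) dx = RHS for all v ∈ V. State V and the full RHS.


V = H^1(0, 4/3) (no boundary constraint on v; u is determined up to an additive constant); weak form: ∫_0^4/3 u'v' dx = ∫_0^4/3 (4*cos(15*π*x/4)) v dx for all v ∈ V.

Multiply both sides by a test function v and integrate from 0 to 4/3:
  ∫_0^4/3 −u''(x) v(x) dx = ∫_0^4/3 f(x) v(x) dx.
Integrate the LHS by parts once:
  ∫_0^4/3 −u'' v dx = −[u'(x) v(x)]_0^4/3 + ∫_0^4/3 u'(x) v'(x) dx.
Thus ∫_0^4/3 u'(x) v'(x) dx = ∫_0^4/3 f(x) v(x) dx + [u'(x) v(x)]_0^4/3.
Choose V so that boundary terms are either known or forced to vanish.
u has homogeneous Neumann: u'(0) = u'(4/3) = 0. So [u' v]_0^4/3 = 0·v(4/3) − 0·v(0) = 0 for any v; take V = H^1(0, 4/3).
Weak formulation: find u (satisfying any essential BC) such that ∫_0^4/3 u'(x) v'(x) dx = ∫_0^4/3 f v dx for all v ∈ V (homogeneous Neumann, so boundary terms vanish).
Substituting f(x) = 4*cos(15*π*x/4), the right-hand side is ∫_0^4/3 (4*cos(15*π*x/4)) v dx.
Compatibility check (pure Neumann): taking v ≡ 1 ∈ V gives 0 = ∫_0^4/3 f dx + (0) − (0), i.e. ∫_0^4/3 f dx must equal u'(0) − u'(4/3) = 0. Indeed ∫_0^4/3 (4*cos(15*π*x/4)) dx = 0, so the data are compatible. The solution is then unique only up to an additive constant (fix it e.g. by requiring ∫_0^4/3 u dx = 0).


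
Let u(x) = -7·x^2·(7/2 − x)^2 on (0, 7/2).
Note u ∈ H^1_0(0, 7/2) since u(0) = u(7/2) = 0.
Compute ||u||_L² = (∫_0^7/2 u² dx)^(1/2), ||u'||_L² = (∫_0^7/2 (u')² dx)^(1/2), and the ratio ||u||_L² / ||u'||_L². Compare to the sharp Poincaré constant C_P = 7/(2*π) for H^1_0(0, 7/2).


||u||_L² / ||u'||_L² = 7*sqrt(3)/12 < C_P = 7/(2*π).

u(x) = -7·x^2·(7/2 − x)^2, so u'(x) = 7*x*(-8*x^2 + 42*x - 49)/2.
u(x) = -7·x^2·(7/2 − x)^2 vanishes at x = 0 and x = 7/2, so u ∈ H^1_0(0, 7/2). Differentiate via the product rule and integrate the resulting polynomials term by term.
  ∫_0^7/2 u² dx = ∫_0^7/2 (49*x^8 - 686*x^7 + 7203*x^6/2 - 16807*x^5/2 + 117649*x^4/16) dx. Term by term:
    ∫_0^7/2 49*x^8 dx = 1977326743/4608;  ∫_0^7/2 -686*x^7 dx = -1977326743/1024;  ∫_0^7/2 7203*x^6/2 dx = 847425747/256;
    ∫_0^7/2 -16807*x^5/2 dx = -1977326743/768;  ∫_0^7/2 117649*x^4/16 dx = 1977326743/2560.
  Sum: 1977326743/4608 − 1977326743/1024 + 847425747/256 − 1977326743/768 + 1977326743/2560 = 282475249/46080.
  ∫_0^7/2 (u')² dx = ∫_0^7/2 (784*x^6 - 8232*x^5 + 31213*x^4 - 50421*x^3 + 117649*x^2/4) dx. Term by term:
    ∫_0^7/2 784*x^6 dx = 5764801/8;  ∫_0^7/2 -8232*x^5 dx = -40353607/16;  ∫_0^7/2 31213*x^4 dx = 524596891/160;
    ∫_0^7/2 -50421*x^3 dx = -121060821/64;  ∫_0^7/2 117649*x^2/4 dx = 40353607/96.
  Sum: 5764801/8 − 40353607/16 + 524596891/160 − 121060821/64 + 40353607/96 = 5764801/960.
∫_0^7/2 u² dx = 282475249/46080, so ||u||_L² = 16807*sqrt(5)/480.
∫_0^7/2 (u')² dx = 5764801/960, so ||u'||_L² = 2401*sqrt(15)/120.
Ratio ||u||_L² / ||u'||_L² = 7*sqrt(3)/12.
Sharp Poincaré constant on H^1_0(0, 7/2) is C_P = L/π = 7/(2*π), achieved by sin(2*π/7·x).
A polynomial bump cannot attain the sharp Poincaré constant (only the first sine eigenfunction does), so the ratio is strictly less than C_P, consistent with ||u||_L² ≤ C_P ||u'||_L².


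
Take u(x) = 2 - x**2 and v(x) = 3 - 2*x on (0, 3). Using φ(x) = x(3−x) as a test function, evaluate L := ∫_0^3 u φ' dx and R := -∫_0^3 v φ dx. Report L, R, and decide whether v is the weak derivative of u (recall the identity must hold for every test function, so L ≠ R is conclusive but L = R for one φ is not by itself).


LHS = 27/2, RHS = 0. No, v is not the weak derivative of u.

u(x) = 2 - x**2, classical derivative u'(x) = -2*x.
φ(x) = x(3−x), so φ'(x) = 3 - 2*x.
Note φ(0) = φ(3) = 0, so the boundary term u·φ vanishes.
LHS = ∫_0^3 u(x) φ'(x) dx = ∫_0^3 (2*x^3 - 3*x^2 - 4*x + 6) dx. Term by term:
  ∫_0^3 2*x^3 dx = 81/2;  ∫_0^3 -3*x^2 dx = -27;  ∫_0^3 -4*x dx = -18;
  ∫_0^3 6 dx = 18.
Sum: 81/2 − 27 − 18 + 18 = 27/2.
So LHS = 27/2.
∫_0^3 v(x) φ(x) dx = ∫_0^3 (2*x^3 - 9*x^2 + 9*x) dx. Term by term:
  ∫_0^3 2*x^3 dx = 81/2;  ∫_0^3 -9*x^2 dx = -81;  ∫_0^3 9*x dx = 81/2.
Sum: 81/2 − 81 + 81/2 = 0.
So RHS = -∫_0^3 v(x) φ(x) dx = 0.
LHS − RHS = 27/2 ≠ 0, so the identity fails.
(For a valid weak derivative the identity must hold for EVERY test function, in particular this one. The failure shows v is NOT the weak derivative of u.)
Correct weak derivative would be u'(x) = -2*x.


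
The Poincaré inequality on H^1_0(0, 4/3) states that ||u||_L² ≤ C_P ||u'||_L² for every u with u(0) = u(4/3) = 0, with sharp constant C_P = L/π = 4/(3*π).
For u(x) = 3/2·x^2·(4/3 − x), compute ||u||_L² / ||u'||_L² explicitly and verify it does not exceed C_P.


||u||_L² / ||u'||_L² = 2*sqrt(14)/21 < C_P = 4/(3*π).

u(x) = 3/2·x^2·(4/3 − x), so u'(x) = x*(8 - 9*x)/2.
u(x) = 3/2·x^2·(4/3 − x) vanishes at x = 0 and x = 4/3, so u ∈ H^1_0(0, 4/3). Differentiate via the product rule and integrate the resulting polynomials term by term.
  ∫_0^4/3 u² dx = ∫_0^4/3 (9*x^6/4 - 6*x^5 + 4*x^4) dx. Term by term:
    ∫_0^4/3 9*x^6/4 dx = 4096/1701;  ∫_0^4/3 -6*x^5 dx = -4096/729;  ∫_0^4/3 4*x^4 dx = 4096/1215.
  Sum: 4096/1701 − 4096/729 + 4096/1215 = 4096/25515.
  ∫_0^4/3 (u')² dx = ∫_0^4/3 (81*x^4/4 - 36*x^3 + 16*x^2) dx. Term by term:
    ∫_0^4/3 81*x^4/4 dx = 256/15;  ∫_0^4/3 -36*x^3 dx = -256/9;  ∫_0^4/3 16*x^2 dx = 1024/81.
  Sum: 256/15 − 256/9 + 1024/81 = 512/405.
∫_0^4/3 u² dx = 4096/25515, so ||u||_L² = 64*sqrt(35)/945.
∫_0^4/3 (u')² dx = 512/405, so ||u'||_L² = 16*sqrt(10)/45.
Ratio ||u||_L² / ||u'||_L² = 2*sqrt(14)/21.
Sharp Poincaré constant on H^1_0(0, 4/3) is C_P = L/π = 4/(3*π), achieved by sin(3*π/4·x).
A polynomial bump cannot attain the sharp Poincaré constant (only the first sine eigenfunction does), so the ratio is strictly less than C_P, consistent with ||u||_L² ≤ C_P ||u'||_L².


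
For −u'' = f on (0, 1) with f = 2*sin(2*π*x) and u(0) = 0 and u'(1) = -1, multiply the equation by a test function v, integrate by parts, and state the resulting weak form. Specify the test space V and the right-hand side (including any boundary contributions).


V = {v ∈ H^1(0, 1) : v(0) = 0} (test functions vanish at x = 0 where u is specified); weak form: ∫_0^1 u'v' dx = ∫_0^1 (2*sin(2*π*x)) v dx − v(1) for all v ∈ V.

Multiply both sides by a test function v and integrate from 0 to 1:
  ∫_0^1 −u''(x) v(x) dx = ∫_0^1 f(x) v(x) dx.
Integrate the LHS by parts once:
  ∫_0^1 −u'' v dx = −[u'(x) v(x)]_0^1 + ∫_0^1 u'(x) v'(x) dx.
Thus ∫_0^1 u'(x) v'(x) dx = ∫_0^1 f(x) v(x) dx + [u'(x) v(x)]_0^1.
Choose V so that boundary terms are either known or forced to vanish.
Mixed BC: u(0) = 0 (Dirichlet) and u'(1) = -1 (Neumann). Define V = {v ∈ H^1(0, 1) : v(0) = 0}. Then [u' v]_0^1 = u'(1)·v(1) − u'(0)·0 = − v(1).
Weak formulation: find u (satisfying any essential BC) such that ∫_0^1 u'(x) v'(x) dx = ∫_0^1 f v dx − v(1) for all v ∈ V (Dirichlet at 0 absorbed into V; Neumann datum at x = 1 contributes the boundary term).
Substituting f(x) = 2*sin(2*π*x), the right-hand side is ∫_0^1 (2*sin(2*π*x)) v dx − v(1).


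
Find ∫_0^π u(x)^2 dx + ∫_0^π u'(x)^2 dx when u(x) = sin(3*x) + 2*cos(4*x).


||u||_{H^1(0,π)}^2 = -408/7 + 39*π

u'(x) = -8*sin(4*x) + 3*cos(3*x).
Expand u² and (u')² and integrate term by term on (0, π), using: for integers n ≥ 1, ∫_0^π sin²(nx) dx = ∫_0^π cos²(nx) dx = π/2; for n ≠ n', ∫_0^π sin(nx)sin(n'x) dx = ∫_0^π cos(nx)cos(n'x) dx = 0; and by product-to-sum, ∫_0^π sin(nx)cos(n'x) dx = ½∫_0^π [sin((n+n')x) + sin((n−n')x)] dx, which is 0 when n+n' is even and 2n/(n²−n'²) when n+n' is odd (it need not vanish on (0, π)).
  u² squared terms: (2)²·∫cos(4x)² dx = 4·π/2 = 2*π;  (1)²·∫sin(3x)² dx = 1·π/2 = π/2.
  u² cross terms: 2·(2)·(1)·∫cos(4x)·sin(3x) dx = 4·(-6/7) = -24/7.
  So ∫_0^π u² dx = 2*π + π/2 − 24/7 = -24/7 + 5*π/2.
  (u')² squared terms: (-8)²·∫sin(4x)² dx = 64·π/2 = 32*π;  (3)²·∫cos(3x)² dx = 9·π/2 = 9*π/2.
  (u')² cross terms: 2·(-8)·(3)·∫sin(4x)·cos(3x) dx = -48·(8/7) = -384/7.
  So ∫_0^π (u')² dx = 32*π + 9*π/2 − 384/7 = -384/7 + 73*π/2.
||u||_{H^1}^2 = (-24/7 + 5*π/2) + (-384/7 + 73*π/2) = -408/7 + 39*π.


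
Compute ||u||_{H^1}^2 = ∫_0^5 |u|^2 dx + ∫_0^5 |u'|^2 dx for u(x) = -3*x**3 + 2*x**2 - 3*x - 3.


||u||_{H^1}^2 = 5294755/42

The H^1 norm (squared) on an interval (0, L) is
  ||u||_{H^1}^2 = ∫_0^L u(x)^2 dx + ∫_0^L u'(x)^2 dx.
Compute u'(x) = -9*x**2 + 4*x - 3.
Then u(x)^2 = 9*x**6 - 12*x**5 + 22*x**4 + 6*x**3 - 3*x**2 + 18*x + 9 and u'(x)^2 = 81*x**4 - 72*x**3 + 70*x**2 - 24*x + 9.
Integrate each monomial from 0 to 5 using ∫_0^5 c·x^n dx = c·5^(n+1)/(n+1):
  ∫_0^5 u(x)^2 dx = ∫_0^5 (9*x^6 - 12*x^5 + 22*x^4 + 6*x^3 - 3*x^2 + 18*x + 9) dx. Term by term:
    ∫_0^5 9*x^6 dx = 703125/7;  ∫_0^5 -12*x^5 dx = -31250;  ∫_0^5 22*x^4 dx = 13750;
    ∫_0^5 6*x^3 dx = 1875/2;  ∫_0^5 -3*x^2 dx = -125;  ∫_0^5 18*x dx = 225;
    ∫_0^5 9 dx = 45.
  Sum: 703125/7 − 31250 + 13750 + 1875/2 − 125 + 225 + 45 = 1176405/14.
  ∫_0^5 u'(x)^2 dx = ∫_0^5 (81*x^4 - 72*x^3 + 70*x^2 - 24*x + 9) dx. Term by term:
    ∫_0^5 81*x^4 dx = 50625;  ∫_0^5 -72*x^3 dx = -11250;  ∫_0^5 70*x^2 dx = 8750/3;
    ∫_0^5 -24*x dx = -300;  ∫_0^5 9 dx = 45.
  Sum: 50625 − 11250 + 8750/3 − 300 + 45 = 126110/3.
Adding: ||u||_{H^1}^2 = 1176405/14 + 126110/3 = 5294755/42.


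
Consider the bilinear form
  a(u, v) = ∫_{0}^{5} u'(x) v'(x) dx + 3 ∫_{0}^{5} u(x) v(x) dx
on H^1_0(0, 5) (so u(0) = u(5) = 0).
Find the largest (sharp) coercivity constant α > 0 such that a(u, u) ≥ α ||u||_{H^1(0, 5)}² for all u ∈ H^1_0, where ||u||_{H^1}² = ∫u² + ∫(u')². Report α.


α = 1

Coercivity of a(·,·) on H^1_0(0, 5) means a(u, u) ≥ α ||u||_{H^1}² for every u ∈ H^1_0.
The interval has length L = 5, and Poincaré/coercivity depend only on L. Here a(u, u) = ∫(u')² + (3)·∫u².
Here c = 3 ≥ 1, so a(u,u) = ∫(u')² + c∫u² ≥ ∫(u')² + ∫u² = ||u||_{H^1}², i.e. α = 1 works. No larger α is possible: a(u,u) ≥ α||u||_{H^1}² means (1−α)∫(u')² ≥ (α−c)∫u², and for the modes u_n = sin(nπ(x−x₀)/L) (x₀ the left endpoint) one has ∫u_n²/∫(u_n')² = (L/(nπ))² → 0, so a(u_n,u_n)/||u_n||_{H^1}² → 1. Hence the optimal constant is α = 1.
Therefore α = 1.


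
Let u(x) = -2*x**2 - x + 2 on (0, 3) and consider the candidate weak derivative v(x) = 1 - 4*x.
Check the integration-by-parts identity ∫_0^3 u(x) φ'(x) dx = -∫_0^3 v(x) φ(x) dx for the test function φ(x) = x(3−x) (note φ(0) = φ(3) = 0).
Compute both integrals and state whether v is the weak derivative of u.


LHS = 63/2, RHS = 45/2. No, v is not the weak derivative of u.

u(x) = -2*x**2 - x + 2, classical derivative u'(x) = -4*x - 1.
φ(x) = x(3−x), so φ'(x) = 3 - 2*x.
Note φ(0) = φ(3) = 0, so the boundary term u·φ vanishes.
LHS = ∫_0^3 u(x) φ'(x) dx = ∫_0^3 (4*x^3 - 4*x^2 - 7*x + 6) dx. Term by term:
  ∫_0^3 4*x^3 dx = 81;  ∫_0^3 -4*x^2 dx = -36;  ∫_0^3 -7*x dx = -63/2;
  ∫_0^3 6 dx = 18.
Sum: 81 − 36 − 63/2 + 18 = 63/2.
So LHS = 63/2.
∫_0^3 v(x) φ(x) dx = ∫_0^3 (4*x^3 - 13*x^2 + 3*x) dx. Term by term:
  ∫_0^3 4*x^3 dx = 81;  ∫_0^3 -13*x^2 dx = -117;  ∫_0^3 3*x dx = 27/2.
Sum: 81 − 117 + 27/2 = -45/2.
So RHS = -∫_0^3 v(x) φ(x) dx = 45/2.
LHS − RHS = 9 ≠ 0, so the identity fails.
(For a valid weak derivative the identity must hold for EVERY test function, in particular this one. The failure shows v is NOT the weak derivative of u.)
Correct weak derivative would be u'(x) = -4*x - 1.


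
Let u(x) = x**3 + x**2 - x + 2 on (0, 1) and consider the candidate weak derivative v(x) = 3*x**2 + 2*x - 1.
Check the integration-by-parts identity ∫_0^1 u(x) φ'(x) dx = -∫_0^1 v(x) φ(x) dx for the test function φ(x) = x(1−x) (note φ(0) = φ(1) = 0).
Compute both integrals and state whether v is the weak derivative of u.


LHS = -3/20, RHS = -3/20. Yes, v = u' weakly.

u(x) = x**3 + x**2 - x + 2, classical derivative u'(x) = 3*x**2 + 2*x - 1.
φ(x) = x(1−x), so φ'(x) = 1 - 2*x.
Note φ(0) = φ(1) = 0, so the boundary term u·φ vanishes.
LHS = ∫_0^1 u(x) φ'(x) dx = ∫_0^1 (-2*x^4 - x^3 + 3*x^2 - 5*x + 2) dx. Term by term:
  ∫_0^1 -2*x^4 dx = -2/5;  ∫_0^1 -x^3 dx = -1/4;  ∫_0^1 3*x^2 dx = 1;
  ∫_0^1 -5*x dx = -5/2;  ∫_0^1 2 dx = 2.
Sum: -2/5 − 1/4 + 1 − 5/2 + 2 = -3/20.
So LHS = -3/20.
∫_0^1 v(x) φ(x) dx = ∫_0^1 (-3*x^4 + x^3 + 3*x^2 - x) dx. Term by term:
  ∫_0^1 -3*x^4 dx = -3/5;  ∫_0^1 x^3 dx = 1/4;  ∫_0^1 3*x^2 dx = 1;
  ∫_0^1 -x dx = -1/2.
Sum: -3/5 + 1/4 + 1 − 1/2 = 3/20.
So RHS = -∫_0^1 v(x) φ(x) dx = -3/20.
LHS = RHS, so the identity holds for this test φ.
Moreover u is smooth here and v(x) = u'(x) = 3*x**2 + 2*x - 1 pointwise, so the identity holds for every test function. Hence v is the weak derivative of u.


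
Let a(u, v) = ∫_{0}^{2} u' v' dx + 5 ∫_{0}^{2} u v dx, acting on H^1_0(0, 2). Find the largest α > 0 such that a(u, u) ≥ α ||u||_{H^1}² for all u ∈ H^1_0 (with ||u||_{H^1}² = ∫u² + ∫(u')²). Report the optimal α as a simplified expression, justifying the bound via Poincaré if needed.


α = 1

Coercivity of a(·,·) on H^1_0(0, 2) means a(u, u) ≥ α ||u||_{H^1}² for every u ∈ H^1_0.
The interval has length L = 2, and Poincaré/coercivity depend only on L. Here a(u, u) = ∫(u')² + (5)·∫u².
Here c = 5 ≥ 1, so a(u,u) = ∫(u')² + c∫u² ≥ ∫(u')² + ∫u² = ||u||_{H^1}², i.e. α = 1 works. No larger α is possible: a(u,u) ≥ α||u||_{H^1}² means (1−α)∫(u')² ≥ (α−c)∫u², and for the modes u_n = sin(nπ(x−x₀)/L) (x₀ the left endpoint) one has ∫u_n²/∫(u_n')² = (L/(nπ))² → 0, so a(u_n,u_n)/||u_n||_{H^1}² → 1. Hence the optimal constant is α = 1.
Therefore α = 1.


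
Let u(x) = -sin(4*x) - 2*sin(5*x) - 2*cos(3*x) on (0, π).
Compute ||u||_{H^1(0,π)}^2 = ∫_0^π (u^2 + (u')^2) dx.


||u||_{H^1(0,π)}^2 = 320/7 + 161*π/2

u'(x) = 6*sin(3*x) - 4*cos(4*x) - 10*cos(5*x).
Expand u² and (u')² and integrate term by term on (0, π), using: for integers n ≥ 1, ∫_0^π sin²(nx) dx = ∫_0^π cos²(nx) dx = π/2; for n ≠ n', ∫_0^π sin(nx)sin(n'x) dx = ∫_0^π cos(nx)cos(n'x) dx = 0; and by product-to-sum, ∫_0^π sin(nx)cos(n'x) dx = ½∫_0^π [sin((n+n')x) + sin((n−n')x)] dx, which is 0 when n+n' is even and 2n/(n²−n'²) when n+n' is odd (it need not vanish on (0, π)).
  u² squared terms: (-1)²·∫sin(4x)² dx = 1·π/2 = π/2;  (-2)²·∫cos(3x)² dx = 4·π/2 = 2*π;  (-2)²·∫sin(5x)² dx = 4·π/2 = 2*π.
  u² cross terms: 2·(-1)·(-2)·∫sin(4x)·cos(3x) dx = 4·(8/7) = 32/7;  2·(-1)·(-2)·∫sin(4x)·sin(5x) dx = 4·(0) = 0;  2·(-2)·(-2)·∫cos(3x)·sin(5x) dx = 8·(0) = 0.
  So ∫_0^π u² dx = π/2 + 2*π + 2*π + 32/7 + 0 + 0 = 32/7 + 9*π/2.
  (u')² squared terms: (-10)²·∫cos(5x)² dx = 100·π/2 = 50*π;  (-4)²·∫cos(4x)² dx = 16·π/2 = 8*π;  (6)²·∫sin(3x)² dx = 36·π/2 = 18*π.
  (u')² cross terms: 2·(-10)·(-4)·∫cos(5x)·cos(4x) dx = 80·(0) = 0;  2·(-10)·(6)·∫cos(5x)·sin(3x) dx = -120·(0) = 0;  2·(-4)·(6)·∫cos(4x)·sin(3x) dx = -48·(-6/7) = 288/7.
  So ∫_0^π (u')² dx = 50*π + 8*π + 18*π + 0 + 0 + 288/7 = 288/7 + 76*π.
||u||_{H^1}^2 = (32/7 + 9*π/2) + (288/7 + 76*π) = 320/7 + 161*π/2.


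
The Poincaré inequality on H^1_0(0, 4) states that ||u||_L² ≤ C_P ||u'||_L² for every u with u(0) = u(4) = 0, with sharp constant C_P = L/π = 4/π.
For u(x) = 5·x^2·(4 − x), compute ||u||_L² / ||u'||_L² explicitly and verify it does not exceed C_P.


||u||_L² / ||u'||_L² = 2*sqrt(14)/7 < C_P = 4/π.

u(x) = 5·x^2·(4 − x), so u'(x) = 5*x*(8 - 3*x).
u(x) = 5·x^2·(4 − x) vanishes at x = 0 and x = 4, so u ∈ H^1_0(0, 4). Differentiate via the product rule and integrate the resulting polynomials term by term.
  ∫_0^4 u² dx = ∫_0^4 (25*x^6 - 200*x^5 + 400*x^4) dx. Term by term:
    ∫_0^4 25*x^6 dx = 409600/7;  ∫_0^4 -200*x^5 dx = -409600/3;  ∫_0^4 400*x^4 dx = 81920.
  Sum: 409600/7 − 409600/3 + 81920 = 81920/21.
  ∫_0^4 (u')² dx = ∫_0^4 (225*x^4 - 1200*x^3 + 1600*x^2) dx. Term by term:
    ∫_0^4 225*x^4 dx = 46080;  ∫_0^4 -1200*x^3 dx = -76800;  ∫_0^4 1600*x^2 dx = 102400/3.
  Sum: 46080 − 76800 + 102400/3 = 10240/3.
∫_0^4 u² dx = 81920/21, so ||u||_L² = 128*sqrt(105)/21.
∫_0^4 (u')² dx = 10240/3, so ||u'||_L² = 32*sqrt(30)/3.
Ratio ||u||_L² / ||u'||_L² = 2*sqrt(14)/7.
Sharp Poincaré constant on H^1_0(0, 4) is C_P = L/π = 4/π, achieved by sin(π/4·x).
A polynomial bump cannot attain the sharp Poincaré constant (only the first sine eigenfunction does), so the ratio is strictly less than C_P, consistent with ||u||_L² ≤ C_P ||u'||_L².


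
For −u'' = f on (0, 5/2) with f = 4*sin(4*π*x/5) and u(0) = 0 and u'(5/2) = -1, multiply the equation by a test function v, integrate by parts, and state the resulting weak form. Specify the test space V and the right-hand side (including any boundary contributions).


V = {v ∈ H^1(0, 5/2) : v(0) = 0} (test functions vanish at x = 0 where u is specified); weak form: ∫_0^5/2 u'v' dx = ∫_0^5/2 (4*sin(4*π*x/5)) v dx − v(5/2) for all v ∈ V.

Multiply both sides by a test function v and integrate from 0 to 5/2:
  ∫_0^5/2 −u''(x) v(x) dx = ∫_0^5/2 f(x) v(x) dx.
Integrate the LHS by parts once:
  ∫_0^5/2 −u'' v dx = −[u'(x) v(x)]_0^5/2 + ∫_0^5/2 u'(x) v'(x) dx.
Thus ∫_0^5/2 u'(x) v'(x) dx = ∫_0^5/2 f(x) v(x) dx + [u'(x) v(x)]_0^5/2.
Choose V so that boundary terms are either known or forced to vanish.
Mixed BC: u(0) = 0 (Dirichlet) and u'(5/2) = -1 (Neumann). Define V = {v ∈ H^1(0, 5/2) : v(0) = 0}. Then [u' v]_0^5/2 = u'(5/2)·v(5/2) − u'(0)·0 = − v(5/2).
Weak formulation: find u (satisfying any essential BC) such that ∫_0^5/2 u'(x) v'(x) dx = ∫_0^5/2 f v dx − v(5/2) for all v ∈ V (Dirichlet at 0 absorbed into V; Neumann datum at x = 5/2 contributes the boundary term).
Substituting f(x) = 4*sin(4*π*x/5), the right-hand side is ∫_0^5/2 (4*sin(4*π*x/5)) v dx − v(5/2).


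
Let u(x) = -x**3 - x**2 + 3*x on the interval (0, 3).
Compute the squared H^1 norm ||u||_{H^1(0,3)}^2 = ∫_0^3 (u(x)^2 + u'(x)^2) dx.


||u||_{H^1}^2 = 55953/70

The H^1 norm (squared) on an interval (0, L) is
  ||u||_{H^1}^2 = ∫_0^L u(x)^2 dx + ∫_0^L u'(x)^2 dx.
Compute u'(x) = -3*x**2 - 2*x + 3.
Then u(x)^2 = x**6 + 2*x**5 - 5*x**4 - 6*x**3 + 9*x**2 and u'(x)^2 = 9*x**4 + 12*x**3 - 14*x**2 - 12*x + 9.
Integrate each monomial from 0 to 3 using ∫_0^3 c·x^n dx = c·3^(n+1)/(n+1):
  ∫_0^3 u(x)^2 dx = ∫_0^3 (x^6 + 2*x^5 - 5*x^4 - 6*x^3 + 9*x^2) dx. Term by term:
    ∫_0^3 x^6 dx = 2187/7;  ∫_0^3 2*x^5 dx = 243;  ∫_0^3 -5*x^4 dx = -243;
    ∫_0^3 -6*x^3 dx = -243/2;  ∫_0^3 9*x^2 dx = 81.
  Sum: 2187/7 + 243 − 243 − 243/2 + 81 = 3807/14.
  ∫_0^3 u'(x)^2 dx = ∫_0^3 (9*x^4 + 12*x^3 - 14*x^2 - 12*x + 9) dx. Term by term:
    ∫_0^3 9*x^4 dx = 2187/5;  ∫_0^3 12*x^3 dx = 243;  ∫_0^3 -14*x^2 dx = -126;
    ∫_0^3 -12*x dx = -54;  ∫_0^3 9 dx = 27.
  Sum: 2187/5 + 243 − 126 − 54 + 27 = 2637/5.
Adding: ||u||_{H^1}^2 = 3807/14 + 2637/5 = 55953/70.


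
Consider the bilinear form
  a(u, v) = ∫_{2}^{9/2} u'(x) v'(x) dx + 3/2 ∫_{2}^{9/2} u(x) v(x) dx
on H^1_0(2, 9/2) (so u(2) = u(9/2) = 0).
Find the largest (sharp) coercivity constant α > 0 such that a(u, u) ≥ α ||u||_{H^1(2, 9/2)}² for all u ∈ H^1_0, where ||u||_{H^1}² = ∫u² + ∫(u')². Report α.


α = 1

Coercivity of a(·,·) on H^1_0(2, 9/2) means a(u, u) ≥ α ||u||_{H^1}² for every u ∈ H^1_0.
The interval has length L = 5/2, and Poincaré/coercivity depend only on L. Here a(u, u) = ∫(u')² + (3/2)·∫u².
Here c = 3/2 ≥ 1, so a(u,u) = ∫(u')² + c∫u² ≥ ∫(u')² + ∫u² = ||u||_{H^1}², i.e. α = 1 works. No larger α is possible: a(u,u) ≥ α||u||_{H^1}² means (1−α)∫(u')² ≥ (α−c)∫u², and for the modes u_n = sin(nπ(x−x₀)/L) (x₀ the left endpoint) one has ∫u_n²/∫(u_n')² = (L/(nπ))² → 0, so a(u_n,u_n)/||u_n||_{H^1}² → 1. Hence the optimal constant is α = 1.
Therefore α = 1.


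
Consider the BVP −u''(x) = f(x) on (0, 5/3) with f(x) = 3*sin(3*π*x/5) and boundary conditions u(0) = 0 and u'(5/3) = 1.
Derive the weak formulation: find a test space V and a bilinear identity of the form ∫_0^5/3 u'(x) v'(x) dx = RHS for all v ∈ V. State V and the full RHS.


V = {v ∈ H^1(0, 5/3) : v(0) = 0} (test functions vanish at x = 0 where u is specified); weak form: ∫_0^5/3 u'v' dx = ∫_0^5/3 (3*sin(3*π*x/5)) v dx + v(5/3) for all v ∈ V.

Multiply both sides by a test function v and integrate from 0 to 5/3:
  ∫_0^5/3 −u''(x) v(x) dx = ∫_0^5/3 f(x) v(x) dx.
Integrate the LHS by parts once:
  ∫_0^5/3 −u'' v dx = −[u'(x) v(x)]_0^5/3 + ∫_0^5/3 u'(x) v'(x) dx.
Thus ∫_0^5/3 u'(x) v'(x) dx = ∫_0^5/3 f(x) v(x) dx + [u'(x) v(x)]_0^5/3.
Choose V so that boundary terms are either known or forced to vanish.
Mixed BC: u(0) = 0 (Dirichlet) and u'(5/3) = 1 (Neumann). Define V = {v ∈ H^1(0, 5/3) : v(0) = 0}. Then [u' v]_0^5/3 = u'(5/3)·v(5/3) − u'(0)·0 = v(5/3).
Weak formulation: find u (satisfying any essential BC) such that ∫_0^5/3 u'(x) v'(x) dx = ∫_0^5/3 f v dx + v(5/3) for all v ∈ V (Dirichlet at 0 absorbed into V; Neumann datum at x = 5/3 contributes the boundary term).
Substituting f(x) = 3*sin(3*π*x/5), the right-hand side is ∫_0^5/3 (3*sin(3*π*x/5)) v dx + v(5/3).


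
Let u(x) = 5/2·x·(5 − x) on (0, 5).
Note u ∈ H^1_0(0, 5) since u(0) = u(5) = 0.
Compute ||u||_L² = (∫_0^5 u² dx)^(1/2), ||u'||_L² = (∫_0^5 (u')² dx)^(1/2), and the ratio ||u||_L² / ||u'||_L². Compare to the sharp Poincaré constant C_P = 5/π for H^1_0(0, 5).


||u||_L² / ||u'||_L² = sqrt(10)/2 < C_P = 5/π.

u(x) = 5/2·x·(5 − x), so u'(x) = 25/2 - 5*x.
u(x) = 5/2·x·(5 − x) vanishes at x = 0 and x = 5, so u ∈ H^1_0(0, 5). Differentiate via the product rule and integrate the resulting polynomials term by term.
  ∫_0^5 u² dx = ∫_0^5 (25*x^4/4 - 125*x^3/2 + 625*x^2/4) dx. Term by term:
    ∫_0^5 25*x^4/4 dx = 15625/4;  ∫_0^5 -125*x^3/2 dx = -78125/8;  ∫_0^5 625*x^2/4 dx = 78125/12.
  Sum: 15625/4 − 78125/8 + 78125/12 = 15625/24.
  ∫_0^5 (u')² dx = ∫_0^5 (25*x^2 - 125*x + 625/4) dx. Term by term:
    ∫_0^5 25*x^2 dx = 3125/3;  ∫_0^5 -125*x dx = -3125/2;  ∫_0^5 625/4 dx = 3125/4.
  Sum: 3125/3 − 3125/2 + 3125/4 = 3125/12.
∫_0^5 u² dx = 15625/24, so ||u||_L² = 125*sqrt(6)/12.
∫_0^5 (u')² dx = 3125/12, so ||u'||_L² = 25*sqrt(15)/6.
Ratio ||u||_L² / ||u'||_L² = sqrt(10)/2.
Sharp Poincaré constant on H^1_0(0, 5) is C_P = L/π = 5/π, achieved by sin(π/5·x).
A polynomial bump cannot attain the sharp Poincaré constant (only the first sine eigenfunction does), so the ratio is strictly less than C_P, consistent with ||u||_L² ≤ C_P ||u'||_L².


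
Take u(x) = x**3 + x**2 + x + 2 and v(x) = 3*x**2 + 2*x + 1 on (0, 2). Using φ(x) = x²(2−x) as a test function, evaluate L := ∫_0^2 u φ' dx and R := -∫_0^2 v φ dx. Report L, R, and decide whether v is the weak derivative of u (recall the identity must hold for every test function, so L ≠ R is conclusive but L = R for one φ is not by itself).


LHS = -164/15, RHS = -164/15. Yes, v = u' weakly.

u(x) = x**3 + x**2 + x + 2, classical derivative u'(x) = 3*x**2 + 2*x + 1.
φ(x) = x²(2−x), so φ'(x) = x*(4 - 3*x).
Note φ(0) = φ(2) = 0, so the boundary term u·φ vanishes.
LHS = ∫_0^2 u(x) φ'(x) dx = ∫_0^2 (-3*x^5 + x^4 + x^3 - 2*x^2 + 8*x) dx. Term by term:
  ∫_0^2 -3*x^5 dx = -32;  ∫_0^2 x^4 dx = 32/5;  ∫_0^2 x^3 dx = 4;
  ∫_0^2 -2*x^2 dx = -16/3;  ∫_0^2 8*x dx = 16.
Sum: -32 + 32/5 + 4 − 16/3 + 16 = -164/15.
So LHS = -164/15.
∫_0^2 v(x) φ(x) dx = ∫_0^2 (-3*x^5 + 4*x^4 + 3*x^3 + 2*x^2) dx. Term by term:
  ∫_0^2 -3*x^5 dx = -32;  ∫_0^2 4*x^4 dx = 128/5;  ∫_0^2 3*x^3 dx = 12;
  ∫_0^2 2*x^2 dx = 16/3.
Sum: -32 + 128/5 + 12 + 16/3 = 164/15.
So RHS = -∫_0^2 v(x) φ(x) dx = -164/15.
LHS = RHS, so the identity holds for this test φ.
Moreover u is smooth here and v(x) = u'(x) = 3*x**2 + 2*x + 1 pointwise, so the identity holds for every test function. Hence v is the weak derivative of u.


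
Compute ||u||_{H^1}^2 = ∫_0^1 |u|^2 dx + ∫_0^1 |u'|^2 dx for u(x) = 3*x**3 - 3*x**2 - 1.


||u||_{H^1}^2 = 39/14

The H^1 norm (squared) on an interval (0, L) is
  ||u||_{H^1}^2 = ∫_0^L u(x)^2 dx + ∫_0^L u'(x)^2 dx.
Compute u'(x) = 9*x**2 - 6*x.
Then u(x)^2 = 9*x**6 - 18*x**5 + 9*x**4 - 6*x**3 + 6*x**2 + 1 and u'(x)^2 = 81*x**4 - 108*x**3 + 36*x**2.
Integrate each monomial from 0 to 1 using ∫_0^1 c·x^n dx = c·1^(n+1)/(n+1):
  ∫_0^1 u(x)^2 dx = ∫_0^1 (9*x^6 - 18*x^5 + 9*x^4 - 6*x^3 + 6*x^2 + 1) dx. Term by term:
    ∫_0^1 9*x^6 dx = 9/7;  ∫_0^1 -18*x^5 dx = -3;  ∫_0^1 9*x^4 dx = 9/5;
    ∫_0^1 -6*x^3 dx = -3/2;  ∫_0^1 6*x^2 dx = 2;  ∫_0^1 1 dx = 1.
  Sum: 9/7 − 3 + 9/5 − 3/2 + 2 + 1 = 111/70.
  ∫_0^1 u'(x)^2 dx = ∫_0^1 (81*x^4 - 108*x^3 + 36*x^2) dx. Term by term:
    ∫_0^1 81*x^4 dx = 81/5;  ∫_0^1 -108*x^3 dx = -27;  ∫_0^1 36*x^2 dx = 12.
  Sum: 81/5 − 27 + 12 = 6/5.
Adding: ||u||_{H^1}^2 = 111/70 + 6/5 = 39/14.


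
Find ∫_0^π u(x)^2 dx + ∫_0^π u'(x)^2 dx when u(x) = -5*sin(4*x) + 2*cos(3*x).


||u||_{H^1(0,π)}^2 = -1600/7 + 465*π/2

u'(x) = -6*sin(3*x) - 20*cos(4*x).
Expand u² and (u')² and integrate term by term on (0, π), using: for integers n ≥ 1, ∫_0^π sin²(nx) dx = ∫_0^π cos²(nx) dx = π/2; for n ≠ n', ∫_0^π sin(nx)sin(n'x) dx = ∫_0^π cos(nx)cos(n'x) dx = 0; and by product-to-sum, ∫_0^π sin(nx)cos(n'x) dx = ½∫_0^π [sin((n+n')x) + sin((n−n')x)] dx, which is 0 when n+n' is even and 2n/(n²−n'²) when n+n' is odd (it need not vanish on (0, π)).
  u² squared terms: (-5)²·∫sin(4x)² dx = 25·π/2 = 25*π/2;  (2)²·∫cos(3x)² dx = 4·π/2 = 2*π.
  u² cross terms: 2·(-5)·(2)·∫sin(4x)·cos(3x) dx = -20·(8/7) = -160/7.
  So ∫_0^π u² dx = 25*π/2 + 2*π − 160/7 = -160/7 + 29*π/2.
  (u')² squared terms: (-20)²·∫cos(4x)² dx = 400·π/2 = 200*π;  (-6)²·∫sin(3x)² dx = 36·π/2 = 18*π.
  (u')² cross terms: 2·(-20)·(-6)·∫cos(4x)·sin(3x) dx = 240·(-6/7) = -1440/7.
  So ∫_0^π (u')² dx = 200*π + 18*π − 1440/7 = -1440/7 + 218*π.
||u||_{H^1}^2 = (-160/7 + 29*π/2) + (-1440/7 + 218*π) = -1600/7 + 465*π/2.


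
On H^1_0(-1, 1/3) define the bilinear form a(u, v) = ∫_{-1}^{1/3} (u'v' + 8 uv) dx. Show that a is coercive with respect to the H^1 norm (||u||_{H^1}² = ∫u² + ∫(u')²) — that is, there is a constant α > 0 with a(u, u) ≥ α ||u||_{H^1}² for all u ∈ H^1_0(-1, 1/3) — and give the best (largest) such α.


α = 1

Coercivity of a(·,·) on H^1_0(-1, 1/3) means a(u, u) ≥ α ||u||_{H^1}² for every u ∈ H^1_0.
The interval has length L = 4/3, and Poincaré/coercivity depend only on L. Here a(u, u) = ∫(u')² + (8)·∫u².
Here c = 8 ≥ 1, so a(u,u) = ∫(u')² + c∫u² ≥ ∫(u')² + ∫u² = ||u||_{H^1}², i.e. α = 1 works. No larger α is possible: a(u,u) ≥ α||u||_{H^1}² means (1−α)∫(u')² ≥ (α−c)∫u², and for the modes u_n = sin(nπ(x−x₀)/L) (x₀ the left endpoint) one has ∫u_n²/∫(u_n')² = (L/(nπ))² → 0, so a(u_n,u_n)/||u_n||_{H^1}² → 1. Hence the optimal constant is α = 1.
Therefore α = 1.


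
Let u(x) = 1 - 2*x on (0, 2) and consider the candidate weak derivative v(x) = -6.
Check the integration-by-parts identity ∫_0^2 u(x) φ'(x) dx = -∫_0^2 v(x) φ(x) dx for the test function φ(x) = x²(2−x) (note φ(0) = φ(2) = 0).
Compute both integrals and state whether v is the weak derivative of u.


LHS = 8/3, RHS = 8. No, v is not the weak derivative of u.

u(x) = 1 - 2*x, classical derivative u'(x) = -2.
φ(x) = x²(2−x), so φ'(x) = x*(4 - 3*x).
Note φ(0) = φ(2) = 0, so the boundary term u·φ vanishes.
LHS = ∫_0^2 u(x) φ'(x) dx = ∫_0^2 (6*x^3 - 11*x^2 + 4*x) dx. Term by term:
  ∫_0^2 6*x^3 dx = 24;  ∫_0^2 -11*x^2 dx = -88/3;  ∫_0^2 4*x dx = 8.
Sum: 24 − 88/3 + 8 = 8/3.
So LHS = 8/3.
∫_0^2 v(x) φ(x) dx = ∫_0^2 (6*x^3 - 12*x^2) dx. Term by term:
  ∫_0^2 6*x^3 dx = 24;  ∫_0^2 -12*x^2 dx = -32.
Sum: 24 − 32 = -8.
So RHS = -∫_0^2 v(x) φ(x) dx = 8.
LHS − RHS = -16/3 ≠ 0, so the identity fails.
(For a valid weak derivative the identity must hold for EVERY test function, in particular this one. The failure shows v is NOT the weak derivative of u.)
Correct weak derivative would be u'(x) = -2.


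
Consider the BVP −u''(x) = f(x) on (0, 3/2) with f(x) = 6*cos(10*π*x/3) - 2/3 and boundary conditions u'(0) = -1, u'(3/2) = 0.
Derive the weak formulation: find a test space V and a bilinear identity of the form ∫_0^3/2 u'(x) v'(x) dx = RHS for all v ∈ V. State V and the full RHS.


V = H^1(0, 3/2) (v unrestricted at boundary; u is determined up to an additive constant); weak form: ∫_0^3/2 u'v' dx = ∫_0^3/2 (6*cos(10*π*x/3) - 2/3) v dx + v(0) for all v ∈ V.

Multiply both sides by a test function v and integrate from 0 to 3/2:
  ∫_0^3/2 −u''(x) v(x) dx = ∫_0^3/2 f(x) v(x) dx.
Integrate the LHS by parts once:
  ∫_0^3/2 −u'' v dx = −[u'(x) v(x)]_0^3/2 + ∫_0^3/2 u'(x) v'(x) dx.
Thus ∫_0^3/2 u'(x) v'(x) dx = ∫_0^3/2 f(x) v(x) dx + [u'(x) v(x)]_0^3/2.
Choose V so that boundary terms are either known or forced to vanish.
u has inhomogeneous Neumann u'(0) = -1, u'(3/2) = 0. [u' v]_0^3/2 = (0)·v(3/2) − (-1)·v(0) = v(0). Take V = H^1(0, 3/2); boundary term becomes part of RHS.
Weak formulation: find u (satisfying any essential BC) such that ∫_0^3/2 u'(x) v'(x) dx = ∫_0^3/2 f v dx + v(0) for all v ∈ V (Neumann data are natural BCs: they enter the RHS as boundary terms).
Substituting f(x) = 6*cos(10*π*x/3) - 2/3, the right-hand side is ∫_0^3/2 (6*cos(10*π*x/3) - 2/3) v dx + v(0).
Compatibility check (pure Neumann): taking v ≡ 1 ∈ V gives 0 = ∫_0^3/2 f dx + (0) − (-1), i.e. ∫_0^3/2 f dx must equal u'(0) − u'(3/2) = -1. Indeed ∫_0^3/2 (6*cos(10*π*x/3) - 2/3) dx = -1, so the data are compatible. The solution is then unique only up to an additive constant (fix it e.g. by requiring ∫_0^3/2 u dx = 0).


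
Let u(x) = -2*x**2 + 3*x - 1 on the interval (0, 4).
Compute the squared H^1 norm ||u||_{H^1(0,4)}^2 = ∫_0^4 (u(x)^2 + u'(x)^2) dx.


||u||_{H^1}^2 = 7048/15

The H^1 norm (squared) on an interval (0, L) is
  ||u||_{H^1}^2 = ∫_0^L u(x)^2 dx + ∫_0^L u'(x)^2 dx.
Compute u'(x) = 3 - 4*x.
Then u(x)^2 = 4*x**4 - 12*x**3 + 13*x**2 - 6*x + 1 and u'(x)^2 = 16*x**2 - 24*x + 9.
Integrate each monomial from 0 to 4 using ∫_0^4 c·x^n dx = c·4^(n+1)/(n+1):
  ∫_0^4 u(x)^2 dx = ∫_0^4 (4*x^4 - 12*x^3 + 13*x^2 - 6*x + 1) dx. Term by term:
    ∫_0^4 4*x^4 dx = 4096/5;  ∫_0^4 -12*x^3 dx = -768;  ∫_0^4 13*x^2 dx = 832/3;
    ∫_0^4 -6*x dx = -48;  ∫_0^4 1 dx = 4.
  Sum: 4096/5 − 768 + 832/3 − 48 + 4 = 4268/15.
  ∫_0^4 u'(x)^2 dx = ∫_0^4 (16*x^2 - 24*x + 9) dx. Term by term:
    ∫_0^4 16*x^2 dx = 1024/3;  ∫_0^4 -24*x dx = -192;  ∫_0^4 9 dx = 36.
  Sum: 1024/3 − 192 + 36 = 556/3.
Adding: ||u||_{H^1}^2 = 4268/15 + 556/3 = 7048/15.


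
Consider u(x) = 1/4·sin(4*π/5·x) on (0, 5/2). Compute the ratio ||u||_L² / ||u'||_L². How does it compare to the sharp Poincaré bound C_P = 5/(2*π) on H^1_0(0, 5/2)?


||u||_L² / ||u'||_L² = 5/(4*π) < C_P = 5/(2*π).

u(x) = 1/4·sin(4*π/5·x), so u'(x) = π*cos(4*π*x/5)/5.
Writing u(x) = A·sin(kπx/L) with A = 1/4 and k = 2, use ∫_0^L sin²(kπx/L) dx = L/2 and ∫_0^L cos²(kπx/L) dx = L/2.
u² = 1/16·sin²(4*π/5·x) and (u')² = π^2/25·cos²(4*π/5·x), and each of sin², cos² integrates to L/2 = 5/4 over (0, 5/2).
∫_0^5/2 u² dx = 5/64, so ||u||_L² = sqrt(5)/8.
∫_0^5/2 (u')² dx = π^2/20, so ||u'||_L² = sqrt(5)*π/10.
Ratio ||u||_L² / ||u'||_L² = 5/(4*π).
Sharp Poincaré constant on H^1_0(0, 5/2) is C_P = L/π = 5/(2*π), achieved by sin(2*π/5·x).
This is the k = 2 harmonic; the ratio L/(kπ) is strictly less than C_P = L/π, consistent with the sharp inequality ||u||_L² ≤ C_P ||u'||_L².


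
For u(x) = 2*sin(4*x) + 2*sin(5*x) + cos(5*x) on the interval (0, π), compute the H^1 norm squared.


||u||_{H^1(0,π)}^2 = -832/9 + 99*π

u'(x) = -5*sin(5*x) + 8*cos(4*x) + 10*cos(5*x).
Expand u² and (u')² and integrate term by term on (0, π), using: for integers n ≥ 1, ∫_0^π sin²(nx) dx = ∫_0^π cos²(nx) dx = π/2; for n ≠ n', ∫_0^π sin(nx)sin(n'x) dx = ∫_0^π cos(nx)cos(n'x) dx = 0; and by product-to-sum, ∫_0^π sin(nx)cos(n'x) dx = ½∫_0^π [sin((n+n')x) + sin((n−n')x)] dx, which is 0 when n+n' is even and 2n/(n²−n'²) when n+n' is odd (it need not vanish on (0, π)).
  u² squared terms: (2)²·∫sin(4x)² dx = 4·π/2 = 2*π;  (2)²·∫sin(5x)² dx = 4·π/2 = 2*π;  (1)²·∫cos(5x)² dx = 1·π/2 = π/2.
  u² cross terms: 2·(2)·(2)·∫sin(4x)·sin(5x) dx = 8·(0) = 0;  2·(2)·(1)·∫sin(4x)·cos(5x) dx = 4·(-8/9) = -32/9;  2·(2)·(1)·∫sin(5x)·cos(5x) dx = 4·(0) = 0.
  So ∫_0^π u² dx = 2*π + 2*π + π/2 + 0 − 32/9 + 0 = -32/9 + 9*π/2.
  (u')² squared terms: (-5)²·∫sin(5x)² dx = 25·π/2 = 25*π/2;  (8)²·∫cos(4x)² dx = 64·π/2 = 32*π;  (10)²·∫cos(5x)² dx = 100·π/2 = 50*π.
  (u')² cross terms: 2·(-5)·(8)·∫sin(5x)·cos(4x) dx = -80·(10/9) = -800/9;  2·(-5)·(10)·∫sin(5x)·cos(5x) dx = -100·(0) = 0;  2·(8)·(10)·∫cos(4x)·cos(5x) dx = 160·(0) = 0.
  So ∫_0^π (u')² dx = 25*π/2 + 32*π + 50*π − 800/9 + 0 + 0 = -800/9 + 189*π/2.
||u||_{H^1}^2 = (-32/9 + 9*π/2) + (-800/9 + 189*π/2) = -832/9 + 99*π.


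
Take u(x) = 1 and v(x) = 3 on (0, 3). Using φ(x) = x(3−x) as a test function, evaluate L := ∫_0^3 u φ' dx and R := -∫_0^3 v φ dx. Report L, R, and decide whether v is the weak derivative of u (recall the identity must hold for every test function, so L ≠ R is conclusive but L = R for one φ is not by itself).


LHS = 0, RHS = -27/2. No, v is not the weak derivative of u.

u(x) = 1, classical derivative u'(x) = 0.
φ(x) = x(3−x), so φ'(x) = 3 - 2*x.
Note φ(0) = φ(3) = 0, so the boundary term u·φ vanishes.
LHS = ∫_0^3 u(x) φ'(x) dx = ∫_0^3 (3 - 2*x) dx. Term by term:
  ∫_0^3 -2*x dx = -9;  ∫_0^3 3 dx = 9.
Sum: -9 + 9 = 0.
So LHS = 0.
∫_0^3 v(x) φ(x) dx = ∫_0^3 (-3*x^2 + 9*x) dx. Term by term:
  ∫_0^3 -3*x^2 dx = -27;  ∫_0^3 9*x dx = 81/2.
Sum: -27 + 81/2 = 27/2.
So RHS = -∫_0^3 v(x) φ(x) dx = -27/2.
LHS − RHS = 27/2 ≠ 0, so the identity fails.
(For a valid weak derivative the identity must hold for EVERY test function, in particular this one. The failure shows v is NOT the weak derivative of u.)
Correct weak derivative would be u'(x) = 0.


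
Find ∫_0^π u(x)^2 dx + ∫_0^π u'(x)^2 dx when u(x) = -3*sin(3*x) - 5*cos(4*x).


||u||_{H^1(0,π)}^2 = -3060/7 + 515*π/2

u'(x) = 20*sin(4*x) - 9*cos(3*x).
Expand u² and (u')² and integrate term by term on (0, π), using: for integers n ≥ 1, ∫_0^π sin²(nx) dx = ∫_0^π cos²(nx) dx = π/2; for n ≠ n', ∫_0^π sin(nx)sin(n'x) dx = ∫_0^π cos(nx)cos(n'x) dx = 0; and by product-to-sum, ∫_0^π sin(nx)cos(n'x) dx = ½∫_0^π [sin((n+n')x) + sin((n−n')x)] dx, which is 0 when n+n' is even and 2n/(n²−n'²) when n+n' is odd (it need not vanish on (0, π)).
  u² squared terms: (-5)²·∫cos(4x)² dx = 25·π/2 = 25*π/2;  (-3)²·∫sin(3x)² dx = 9·π/2 = 9*π/2.
  u² cross terms: 2·(-5)·(-3)·∫cos(4x)·sin(3x) dx = 30·(-6/7) = -180/7.
  So ∫_0^π u² dx = 25*π/2 + 9*π/2 − 180/7 = -180/7 + 17*π.
  (u')² squared terms: (-9)²·∫cos(3x)² dx = 81·π/2 = 81*π/2;  (20)²·∫sin(4x)² dx = 400·π/2 = 200*π.
  (u')² cross terms: 2·(-9)·(20)·∫cos(3x)·sin(4x) dx = -360·(8/7) = -2880/7.
  So ∫_0^π (u')² dx = 81*π/2 + 200*π − 2880/7 = -2880/7 + 481*π/2.
||u||_{H^1}^2 = (-180/7 + 17*π) + (-2880/7 + 481*π/2) = -3060/7 + 515*π/2.


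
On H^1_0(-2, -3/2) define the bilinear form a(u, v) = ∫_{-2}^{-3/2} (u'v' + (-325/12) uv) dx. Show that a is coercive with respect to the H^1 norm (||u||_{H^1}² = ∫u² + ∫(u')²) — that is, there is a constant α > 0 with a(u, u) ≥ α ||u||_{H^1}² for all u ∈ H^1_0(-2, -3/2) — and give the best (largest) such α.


α = (-325 + 48*π^2)/(12*(1 + 4*π^2))

Coercivity of a(·,·) on H^1_0(-2, -3/2) means a(u, u) ≥ α ||u||_{H^1}² for every u ∈ H^1_0.
The interval has length L = 1/2, and Poincaré/coercivity depend only on L. Here a(u, u) = ∫(u')² + (-325/12)·∫u².
Here c = -325/12 < 0 with |c| < (π/L)² = 4*π^2, so coercivity still holds. The condition a(u,u) ≥ α||u||_{H^1}² reads (1−α)∫(u')² ≥ (α−c)∫u². Any admissible α is ≤ 1 (rapidly oscillating u have ∫u²/∫(u')² → 0), and α = 1 would force 0 ≥ (1−c)∫u², impossible since c < 1; so 1−α > 0. By the sharp Poincaré inequality on H^1_0 of an interval of length L, ∫(u')² ≥ (π/L)²∫u² with equality for the first sine mode sin(π(x−x₀)/L) (x₀ the left endpoint), so the inequality holds for all u iff (1−α)(π/L)² ≥ α − c, i.e. α ≤ ((π/L)² + c)/((π/L)² + 1) = (1 + c(L/π)²)/(1 + (L/π)²). (Direct route, valid since c ≤ 0: Poincaré gives c∫u² ≥ c(L/π)²∫(u')², so a(u,u) ≥ (1 + c(L/π)²)∫(u')², while ||u||_{H^1}² ≤ (1 + (L/π)²)∫(u')²; dividing yields the same α.) With (π/L)² = 4*π^2 and c = -325/12, the largest admissible constant is α = ((π/L)² + c)/((π/L)² + 1).
Simplifying, α = (-325 + 48*π^2)/(12*(1 + 4*π^2)).


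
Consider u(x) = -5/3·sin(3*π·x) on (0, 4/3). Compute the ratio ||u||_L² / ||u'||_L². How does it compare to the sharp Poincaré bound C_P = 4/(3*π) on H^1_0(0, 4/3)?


||u||_L² / ||u'||_L² = 1/(3*π) < C_P = 4/(3*π).

u(x) = -5/3·sin(3*π·x), so u'(x) = -5*π*cos(3*π*x).
Writing u(x) = A·sin(kπx/L) with A = -5/3 and k = 4, use ∫_0^L sin²(kπx/L) dx = L/2 and ∫_0^L cos²(kπx/L) dx = L/2.
u² = 25/9·sin²(3*π·x) and (u')² = 25*π^2·cos²(3*π·x), and each of sin², cos² integrates to L/2 = 2/3 over (0, 4/3).
∫_0^4/3 u² dx = 50/27, so ||u||_L² = 5*sqrt(6)/9.
∫_0^4/3 (u')² dx = 50*π^2/3, so ||u'||_L² = 5*sqrt(6)*π/3.
Ratio ||u||_L² / ||u'||_L² = 1/(3*π).
Sharp Poincaré constant on H^1_0(0, 4/3) is C_P = L/π = 4/(3*π), achieved by sin(3*π/4·x).
This is the k = 4 harmonic; the ratio L/(kπ) is strictly less than C_P = L/π, consistent with the sharp inequality ||u||_L² ≤ C_P ||u'||_L².


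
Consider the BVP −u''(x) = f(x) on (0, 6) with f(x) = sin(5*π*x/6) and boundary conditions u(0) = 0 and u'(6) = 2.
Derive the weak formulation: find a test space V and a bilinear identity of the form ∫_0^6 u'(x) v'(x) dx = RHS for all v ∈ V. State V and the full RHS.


V = {v ∈ H^1(0, 6) : v(0) = 0} (test functions vanish at x = 0 where u is specified); weak form: ∫_0^6 u'v' dx = ∫_0^6 (sin(5*π*x/6)) v dx + 2·v(6) for all v ∈ V.

Multiply both sides by a test function v and integrate from 0 to 6:
  ∫_0^6 −u''(x) v(x) dx = ∫_0^6 f(x) v(x) dx.
Integrate the LHS by parts once:
  ∫_0^6 −u'' v dx = −[u'(x) v(x)]_0^6 + ∫_0^6 u'(x) v'(x) dx.
Thus ∫_0^6 u'(x) v'(x) dx = ∫_0^6 f(x) v(x) dx + [u'(x) v(x)]_0^6.
Choose V so that boundary terms are either known or forced to vanish.
Mixed BC: u(0) = 0 (Dirichlet) and u'(6) = 2 (Neumann). Define V = {v ∈ H^1(0, 6) : v(0) = 0}. Then [u' v]_0^6 = u'(6)·v(6) − u'(0)·0 = 2·v(6).
Weak formulation: find u (satisfying any essential BC) such that ∫_0^6 u'(x) v'(x) dx = ∫_0^6 f v dx + 2·v(6) for all v ∈ V (Dirichlet at 0 absorbed into V; Neumann datum at x = 6 contributes the boundary term).
Substituting f(x) = sin(5*π*x/6), the right-hand side is ∫_0^6 (sin(5*π*x/6)) v dx + 2·v(6).


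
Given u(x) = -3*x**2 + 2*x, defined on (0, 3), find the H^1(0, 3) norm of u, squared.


||u||_{H^1}^2 = 2292/5

The H^1 norm (squared) on an interval (0, L) is
  ||u||_{H^1}^2 = ∫_0^L u(x)^2 dx + ∫_0^L u'(x)^2 dx.
Compute u'(x) = 2 - 6*x.
Then u(x)^2 = 9*x**4 - 12*x**3 + 4*x**2 and u'(x)^2 = 36*x**2 - 24*x + 4.
Integrate each monomial from 0 to 3 using ∫_0^3 c·x^n dx = c·3^(n+1)/(n+1):
  ∫_0^3 u(x)^2 dx = ∫_0^3 (9*x^4 - 12*x^3 + 4*x^2) dx. Term by term:
    ∫_0^3 9*x^4 dx = 2187/5;  ∫_0^3 -12*x^3 dx = -243;  ∫_0^3 4*x^2 dx = 36.
  Sum: 2187/5 − 243 + 36 = 1152/5.
  ∫_0^3 u'(x)^2 dx = ∫_0^3 (36*x^2 - 24*x + 4) dx. Term by term:
    ∫_0^3 36*x^2 dx = 324;  ∫_0^3 -24*x dx = -108;  ∫_0^3 4 dx = 12.
  Sum: 324 − 108 + 12 = 228.
Adding: ||u||_{H^1}^2 = 1152/5 + 228 = 2292/5.
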